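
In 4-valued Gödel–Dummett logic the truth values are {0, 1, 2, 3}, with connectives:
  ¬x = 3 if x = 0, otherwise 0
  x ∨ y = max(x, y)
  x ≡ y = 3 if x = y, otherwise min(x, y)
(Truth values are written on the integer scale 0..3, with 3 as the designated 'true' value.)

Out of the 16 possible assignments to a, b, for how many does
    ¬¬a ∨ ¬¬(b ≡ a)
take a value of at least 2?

13

a = 0, b = 0 ↦ 3  ≥
a = 0, b = 1 ↦ 0  <
a = 0, b = 2 ↦ 0  <
a = 0, b = 3 ↦ 0  <
a = 1, b = 0 ↦ 3  ≥
a = 1, b = 1 ↦ 3  ≥
a = 1, b = 2 ↦ 3  ≥
a = 1, b = 3 ↦ 3  ≥
a = 2, b = 0 ↦ 3  ≥
a = 2, b = 1 ↦ 3  ≥
a = 2, b = 2 ↦ 3  ≥
a = 2, b = 3 ↦ 3  ≥
a = 3, b = 0 ↦ 3  ≥
a = 3, b = 1 ↦ 3  ≥
a = 3, b = 2 ↦ 3  ≥
a = 3, b = 3 ↦ 3  ≥
So 13 of the 16 assignments meet the threshold.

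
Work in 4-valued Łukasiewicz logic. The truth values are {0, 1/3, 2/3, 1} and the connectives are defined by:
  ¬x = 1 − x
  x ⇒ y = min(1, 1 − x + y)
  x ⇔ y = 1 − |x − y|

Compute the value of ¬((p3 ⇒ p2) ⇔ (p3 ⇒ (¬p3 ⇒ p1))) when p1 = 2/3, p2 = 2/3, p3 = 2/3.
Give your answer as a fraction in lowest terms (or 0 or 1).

0

p3 ⇒ p2 = 2/3 ⇒ 2/3 = 1
¬p3 = ¬2/3 = 1/3
¬p3 ⇒ p1 = 1/3 ⇒ 2/3 = 1
p3 ⇒ (¬p3 ⇒ p1) = 2/3 ⇒ 1 = 1
(p3 ⇒ p2) ⇔ (p3 ⇒ (¬p3 ⇒ p1)) = 1 ⇔ 1 = 1
¬((p3 ⇒ p2) ⇔ (p3 ⇒ (¬p3 ⇒ p1))) = ¬1 = 0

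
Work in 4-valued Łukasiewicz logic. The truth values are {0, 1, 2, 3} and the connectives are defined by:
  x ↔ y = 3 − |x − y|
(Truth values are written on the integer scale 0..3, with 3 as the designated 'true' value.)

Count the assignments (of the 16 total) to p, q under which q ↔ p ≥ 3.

p = 0, q = 0 ↦ 3  ≥
p = 0, q = 1 ↦ 2  <
p = 0, q = 2 ↦ 1  <
p = 0, q = 3 ↦ 0  <
p = 1, q = 0 ↦ 2  <
p = 1, q = 1 ↦ 3  ≥
p = 1, q = 2 ↦ 2  <
p = 1, q = 3 ↦ 1  <
p = 2, q = 0 ↦ 1  <
p = 2, q = 1 ↦ 2  <
p = 2, q = 2 ↦ 3  ≥
p = 2, q = 3 ↦ 2  <
p = 3, q = 0 ↦ 0  <
p = 3, q = 1 ↦ 1  <
p = 3, q = 2 ↦ 2  <
p = 3, q = 3 ↦ 3  ≥
So 4 of the 16 assignments meet the threshold.

4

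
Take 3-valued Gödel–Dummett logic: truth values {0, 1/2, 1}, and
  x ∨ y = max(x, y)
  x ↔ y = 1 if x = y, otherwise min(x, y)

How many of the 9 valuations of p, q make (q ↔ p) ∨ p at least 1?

5

p = 0, q = 0 ↦ 1  ≥
p = 0, q = 1/2 ↦ 0  <
p = 0, q = 1 ↦ 0  <
p = 1/2, q = 0 ↦ 1/2  <
p = 1/2, q = 1/2 ↦ 1  ≥
p = 1/2, q = 1 ↦ 1/2  <
p = 1, q = 0 ↦ 1  ≥
p = 1, q = 1/2 ↦ 1  ≥
p = 1, q = 1 ↦ 1  ≥
So 5 of the 9 assignments meet the threshold.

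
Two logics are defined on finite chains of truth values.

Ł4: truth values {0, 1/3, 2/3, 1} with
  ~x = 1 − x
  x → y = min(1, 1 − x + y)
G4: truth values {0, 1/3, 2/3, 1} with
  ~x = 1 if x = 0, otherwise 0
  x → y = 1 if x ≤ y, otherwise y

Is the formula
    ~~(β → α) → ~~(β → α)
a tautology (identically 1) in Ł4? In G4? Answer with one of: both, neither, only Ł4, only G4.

both

In Ł4: every assignment gives 1 — tautology.
In G4: every assignment gives 1 — tautology.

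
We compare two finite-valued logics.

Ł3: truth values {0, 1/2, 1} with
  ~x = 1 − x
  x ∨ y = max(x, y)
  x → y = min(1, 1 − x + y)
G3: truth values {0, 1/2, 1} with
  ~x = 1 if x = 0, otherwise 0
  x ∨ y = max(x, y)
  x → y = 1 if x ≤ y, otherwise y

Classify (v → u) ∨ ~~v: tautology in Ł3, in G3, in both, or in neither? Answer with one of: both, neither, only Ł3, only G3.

only G3

In Ł3: at u = 0, v = 1/2 the value is 1/2 — not a tautology.
In G3: every assignment gives 1 — tautology.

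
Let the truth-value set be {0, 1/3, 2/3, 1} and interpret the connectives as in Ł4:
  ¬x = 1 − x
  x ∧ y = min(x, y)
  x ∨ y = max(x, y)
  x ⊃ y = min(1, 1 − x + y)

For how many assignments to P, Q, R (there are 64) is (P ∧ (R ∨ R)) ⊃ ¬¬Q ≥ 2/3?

59

value 1: 50 assignments (counts)
value 2/3: 9 assignments (counts)
value 1/3: 4 assignments
value 0: 1 assignment
So 59 of the 64 assignments meet the threshold.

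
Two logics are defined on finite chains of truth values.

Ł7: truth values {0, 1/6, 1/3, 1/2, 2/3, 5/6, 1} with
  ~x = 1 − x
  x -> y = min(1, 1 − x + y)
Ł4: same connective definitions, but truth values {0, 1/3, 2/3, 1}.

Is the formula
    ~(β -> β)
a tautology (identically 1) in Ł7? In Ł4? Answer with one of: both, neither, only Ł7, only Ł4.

In Ł7: at β = 0 the value is 0 — not a tautology.
In Ł4: at β = 0 the value is 0 — not a tautology.

neither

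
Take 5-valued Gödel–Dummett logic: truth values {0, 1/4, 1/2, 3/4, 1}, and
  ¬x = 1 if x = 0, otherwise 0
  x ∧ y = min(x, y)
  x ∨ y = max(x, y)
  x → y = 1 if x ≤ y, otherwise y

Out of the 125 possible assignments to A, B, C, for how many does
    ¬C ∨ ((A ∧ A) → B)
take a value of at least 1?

value 1: 85 assignments (counts)
value 3/4: 4 assignments
value 1/2: 8 assignments
value 1/4: 12 assignments
value 0: 16 assignments
So 85 of the 125 assignments meet the threshold.

85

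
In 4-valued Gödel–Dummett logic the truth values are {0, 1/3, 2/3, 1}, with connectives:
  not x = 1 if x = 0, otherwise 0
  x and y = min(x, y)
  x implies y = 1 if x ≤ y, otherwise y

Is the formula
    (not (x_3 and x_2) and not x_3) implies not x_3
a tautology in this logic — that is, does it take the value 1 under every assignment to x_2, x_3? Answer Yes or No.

Yes

x_2 = 0, x_3 = 0 ↦ 1
x_2 = 0, x_3 = 1/3 ↦ 1
x_2 = 0, x_3 = 2/3 ↦ 1
x_2 = 0, x_3 = 1 ↦ 1
x_2 = 1/3, x_3 = 0 ↦ 1
x_2 = 1/3, x_3 = 1/3 ↦ 1
x_2 = 1/3, x_3 = 2/3 ↦ 1
x_2 = 1/3, x_3 = 1 ↦ 1
x_2 = 2/3, x_3 = 0 ↦ 1
x_2 = 2/3, x_3 = 1/3 ↦ 1
x_2 = 2/3, x_3 = 2/3 ↦ 1
x_2 = 2/3, x_3 = 1 ↦ 1
x_2 = 1, x_3 = 0 ↦ 1
x_2 = 1, x_3 = 1/3 ↦ 1
x_2 = 1, x_3 = 2/3 ↦ 1
x_2 = 1, x_3 = 1 ↦ 1
Every assignment gives a value ≥ 1.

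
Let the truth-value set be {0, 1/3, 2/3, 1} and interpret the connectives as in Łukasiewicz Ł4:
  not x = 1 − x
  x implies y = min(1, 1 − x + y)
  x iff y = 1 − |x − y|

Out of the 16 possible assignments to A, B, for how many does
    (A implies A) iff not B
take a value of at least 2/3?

A = 0, B = 0 ↦ 1  ≥
A = 0, B = 1/3 ↦ 2/3  ≥
A = 0, B = 2/3 ↦ 1/3  <
A = 0, B = 1 ↦ 0  <
A = 1/3, B = 0 ↦ 1  ≥
A = 1/3, B = 1/3 ↦ 2/3  ≥
A = 1/3, B = 2/3 ↦ 1/3  <
A = 1/3, B = 1 ↦ 0  <
A = 2/3, B = 0 ↦ 1  ≥
A = 2/3, B = 1/3 ↦ 2/3  ≥
A = 2/3, B = 2/3 ↦ 1/3  <
A = 2/3, B = 1 ↦ 0  <
A = 1, B = 0 ↦ 1  ≥
A = 1, B = 1/3 ↦ 2/3  ≥
A = 1, B = 2/3 ↦ 1/3  <
A = 1, B = 1 ↦ 0  <
So 8 of the 16 assignments meet the threshold.

8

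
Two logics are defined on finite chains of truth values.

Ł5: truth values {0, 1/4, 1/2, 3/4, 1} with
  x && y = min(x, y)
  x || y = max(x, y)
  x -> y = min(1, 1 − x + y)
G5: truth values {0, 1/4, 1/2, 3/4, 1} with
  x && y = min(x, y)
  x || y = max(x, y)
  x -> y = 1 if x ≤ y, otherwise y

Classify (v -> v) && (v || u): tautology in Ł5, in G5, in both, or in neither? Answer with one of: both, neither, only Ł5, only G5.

In Ł5: at u = 0, v = 0 the value is 0 — not a tautology.
In G5: at u = 0, v = 0 the value is 0 — not a tautology.

neither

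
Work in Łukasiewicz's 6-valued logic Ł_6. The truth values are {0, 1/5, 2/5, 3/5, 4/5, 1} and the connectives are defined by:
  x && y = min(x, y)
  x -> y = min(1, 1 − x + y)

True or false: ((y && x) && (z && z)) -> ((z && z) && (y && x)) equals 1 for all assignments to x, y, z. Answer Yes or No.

At x = 1, y = 4/5, z = 2/5, for instance:
y && x = 4/5 && 1 = 4/5
z && z = 2/5 && 2/5 = 2/5
(y && x) && (z && z) = 4/5 && 2/5 = 2/5
(z && z) && (y && x) = 2/5 && 4/5 = 2/5
((y && x) && (z && z)) -> ((z && z) && (y && x)) = 2/5 -> 2/5 = 1
and checking the remaining 215 assignments likewise gives ≥ 1 in every case.

Yes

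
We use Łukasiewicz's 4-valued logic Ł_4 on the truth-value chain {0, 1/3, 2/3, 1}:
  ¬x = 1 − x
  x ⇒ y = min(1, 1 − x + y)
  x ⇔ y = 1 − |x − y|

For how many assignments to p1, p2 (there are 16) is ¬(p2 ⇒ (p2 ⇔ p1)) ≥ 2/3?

2

p1 = 0, p2 = 0 ↦ 0  <
p1 = 0, p2 = 1/3 ↦ 0  <
p1 = 0, p2 = 2/3 ↦ 1/3  <
p1 = 0, p2 = 1 ↦ 1  ≥
p1 = 1/3, p2 = 0 ↦ 0  <
p1 = 1/3, p2 = 1/3 ↦ 0  <
p1 = 1/3, p2 = 2/3 ↦ 0  <
p1 = 1/3, p2 = 1 ↦ 2/3  ≥
p1 = 2/3, p2 = 0 ↦ 0  <
p1 = 2/3, p2 = 1/3 ↦ 0  <
p1 = 2/3, p2 = 2/3 ↦ 0  <
p1 = 2/3, p2 = 1 ↦ 1/3  <
p1 = 1, p2 = 0 ↦ 0  <
p1 = 1, p2 = 1/3 ↦ 0  <
p1 = 1, p2 = 2/3 ↦ 0  <
p1 = 1, p2 = 1 ↦ 0  <
So 2 of the 16 assignments meet the threshold.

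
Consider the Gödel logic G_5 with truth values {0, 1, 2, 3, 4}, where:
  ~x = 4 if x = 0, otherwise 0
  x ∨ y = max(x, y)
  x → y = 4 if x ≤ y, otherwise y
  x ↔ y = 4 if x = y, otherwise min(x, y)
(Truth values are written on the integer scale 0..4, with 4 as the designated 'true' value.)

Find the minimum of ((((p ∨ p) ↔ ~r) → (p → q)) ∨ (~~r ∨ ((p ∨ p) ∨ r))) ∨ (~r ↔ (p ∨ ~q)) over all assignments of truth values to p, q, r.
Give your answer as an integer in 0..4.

Take p = 2, q = 1, r = 0:
p ∨ p = 2 ∨ 2 = 2
~r = ~0 = 4
(p ∨ p) ↔ ~r = 2 ↔ 4 = 2
p → q = 2 → 1 = 1
((p ∨ p) ↔ ~r) → (p → q) = 2 → 1 = 1
~r = ~0 = 4
~~r = ~4 = 0
p ∨ p = 2 ∨ 2 = 2
(p ∨ p) ∨ r = 2 ∨ 0 = 2
~~r ∨ ((p ∨ p) ∨ r) = 0 ∨ 2 = 2
(((p ∨ p) ↔ ~r) → (p → q)) ∨ (~~r ∨ ((p ∨ p) ∨ r)) = 1 ∨ 2 = 2
~r = ~0 = 4
~q = ~1 = 0
p ∨ ~q = 2 ∨ 0 = 2
~r ↔ (p ∨ ~q) = 4 ↔ 2 = 2
((((p ∨ p) ↔ ~r) → (p → q)) ∨ (~~r ∨ ((p ∨ p) ∨ r))) ∨ (~r ↔ (p ∨ ~q)) = 2 ∨ 2 = 2
No assignment yields a value below 2, so this is the minimum.

2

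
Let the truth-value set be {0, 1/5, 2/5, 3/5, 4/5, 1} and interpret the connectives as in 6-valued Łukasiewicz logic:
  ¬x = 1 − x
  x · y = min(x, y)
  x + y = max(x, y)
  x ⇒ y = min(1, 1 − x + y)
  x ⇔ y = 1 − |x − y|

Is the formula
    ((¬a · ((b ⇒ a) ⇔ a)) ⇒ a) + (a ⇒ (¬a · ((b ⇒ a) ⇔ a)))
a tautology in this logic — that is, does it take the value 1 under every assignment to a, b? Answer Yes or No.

At a = 1/5, b = 1, for instance:
¬a = ¬1/5 = 4/5
b ⇒ a = 1 ⇒ 1/5 = 1/5
(b ⇒ a) ⇔ a = 1/5 ⇔ 1/5 = 1
¬a · ((b ⇒ a) ⇔ a) = 4/5 · 1 = 4/5
(¬a · ((b ⇒ a) ⇔ a)) ⇒ a = 4/5 ⇒ 1/5 = 2/5
a ⇒ (¬a · ((b ⇒ a) ⇔ a)) = 1/5 ⇒ 4/5 = 1
((¬a · ((b ⇒ a) ⇔ a)) ⇒ a) + (a ⇒ (¬a · ((b ⇒ a) ⇔ a))) = 2/5 + 1 = 1
and checking the remaining 35 assignments likewise gives ≥ 1 in every case.

Yes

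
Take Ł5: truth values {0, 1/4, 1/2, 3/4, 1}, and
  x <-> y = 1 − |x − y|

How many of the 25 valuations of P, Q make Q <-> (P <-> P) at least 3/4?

value 1: 5 assignments (counts)
value 3/4: 5 assignments (counts)
value 1/2: 5 assignments
value 1/4: 5 assignments
value 0: 5 assignments
So 10 of the 25 assignments meet the threshold.

10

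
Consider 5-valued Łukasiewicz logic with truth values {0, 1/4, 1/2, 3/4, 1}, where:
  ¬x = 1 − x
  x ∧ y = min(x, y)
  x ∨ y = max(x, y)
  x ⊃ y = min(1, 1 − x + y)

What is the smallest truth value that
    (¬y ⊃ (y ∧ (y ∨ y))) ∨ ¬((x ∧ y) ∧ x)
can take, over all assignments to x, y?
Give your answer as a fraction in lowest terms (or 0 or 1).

3/4

Take x = 1/4, y = 1/4:
¬y = ¬1/4 = 3/4
y ∨ y = 1/4 ∨ 1/4 = 1/4
y ∧ (y ∨ y) = 1/4 ∧ 1/4 = 1/4
¬y ⊃ (y ∧ (y ∨ y)) = 3/4 ⊃ 1/4 = 1/2
x ∧ y = 1/4 ∧ 1/4 = 1/4
(x ∧ y) ∧ x = 1/4 ∧ 1/4 = 1/4
¬((x ∧ y) ∧ x) = ¬1/4 = 3/4
(¬y ⊃ (y ∧ (y ∨ y))) ∨ ¬((x ∧ y) ∧ x) = 1/2 ∨ 3/4 = 3/4
No assignment yields a value below 3/4, so this is the minimum.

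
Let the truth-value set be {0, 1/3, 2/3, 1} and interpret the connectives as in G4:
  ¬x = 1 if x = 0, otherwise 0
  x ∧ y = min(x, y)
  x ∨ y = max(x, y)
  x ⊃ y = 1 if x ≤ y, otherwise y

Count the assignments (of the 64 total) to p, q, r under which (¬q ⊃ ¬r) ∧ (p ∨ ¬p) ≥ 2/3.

39

value 1: 26 assignments (counts)
value 2/3: 13 assignments (counts)
value 1/3: 13 assignments
value 0: 12 assignments
So 39 of the 64 assignments meet the threshold.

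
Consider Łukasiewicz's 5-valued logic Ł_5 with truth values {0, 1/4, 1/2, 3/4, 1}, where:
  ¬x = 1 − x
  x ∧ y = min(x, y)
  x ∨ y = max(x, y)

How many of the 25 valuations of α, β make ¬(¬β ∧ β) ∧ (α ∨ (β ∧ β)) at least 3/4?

14

value 1: 6 assignments (counts)
value 3/4: 8 assignments (counts)
value 1/2: 7 assignments
value 1/4: 3 assignments
value 0: 1 assignment
So 14 of the 25 assignments meet the threshold.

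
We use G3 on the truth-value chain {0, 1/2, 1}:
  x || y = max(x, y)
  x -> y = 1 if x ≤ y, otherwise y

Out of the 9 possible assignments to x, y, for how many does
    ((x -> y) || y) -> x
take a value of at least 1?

4

x = 0, y = 0 ↦ 0  <
x = 0, y = 1/2 ↦ 0  <
x = 0, y = 1 ↦ 0  <
x = 1/2, y = 0 ↦ 1  ≥
x = 1/2, y = 1/2 ↦ 1/2  <
x = 1/2, y = 1 ↦ 1/2  <
x = 1, y = 0 ↦ 1  ≥
x = 1, y = 1/2 ↦ 1  ≥
x = 1, y = 1 ↦ 1  ≥
So 4 of the 9 assignments meet the threshold.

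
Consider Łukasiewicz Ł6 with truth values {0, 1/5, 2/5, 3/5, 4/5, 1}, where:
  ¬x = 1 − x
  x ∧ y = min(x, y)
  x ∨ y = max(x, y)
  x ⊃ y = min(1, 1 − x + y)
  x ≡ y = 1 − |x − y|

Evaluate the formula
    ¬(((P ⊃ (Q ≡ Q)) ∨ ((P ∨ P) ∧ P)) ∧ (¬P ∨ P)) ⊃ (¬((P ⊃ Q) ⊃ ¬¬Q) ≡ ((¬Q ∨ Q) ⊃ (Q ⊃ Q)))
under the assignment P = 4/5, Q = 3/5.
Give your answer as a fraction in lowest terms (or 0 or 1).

1

Q ≡ Q = 3/5 ≡ 3/5 = 1
P ⊃ (Q ≡ Q) = 4/5 ⊃ 1 = 1
P ∨ P = 4/5 ∨ 4/5 = 4/5
(P ∨ P) ∧ P = 4/5 ∧ 4/5 = 4/5
(P ⊃ (Q ≡ Q)) ∨ ((P ∨ P) ∧ P) = 1 ∨ 4/5 = 1
¬P = ¬4/5 = 1/5
¬P ∨ P = 1/5 ∨ 4/5 = 4/5
((P ⊃ (Q ≡ Q)) ∨ ((P ∨ P) ∧ P)) ∧ (¬P ∨ P) = 1 ∧ 4/5 = 4/5
¬(((P ⊃ (Q ≡ Q)) ∨ ((P ∨ P) ∧ P)) ∧ (¬P ∨ P)) = ¬4/5 = 1/5
P ⊃ Q = 4/5 ⊃ 3/5 = 4/5
¬Q = ¬3/5 = 2/5
¬¬Q = ¬2/5 = 3/5
(P ⊃ Q) ⊃ ¬¬Q = 4/5 ⊃ 3/5 = 4/5
¬((P ⊃ Q) ⊃ ¬¬Q) = ¬4/5 = 1/5
¬Q = ¬3/5 = 2/5
¬Q ∨ Q = 2/5 ∨ 3/5 = 3/5
Q ⊃ Q = 3/5 ⊃ 3/5 = 1
(¬Q ∨ Q) ⊃ (Q ⊃ Q) = 3/5 ⊃ 1 = 1
¬((P ⊃ Q) ⊃ ¬¬Q) ≡ ((¬Q ∨ Q) ⊃ (Q ⊃ Q)) = 1/5 ≡ 1 = 1/5
¬(((P ⊃ (Q ≡ Q)) ∨ ((P ∨ P) ∧ P)) ∧ (¬P ∨ P)) ⊃ (¬((P ⊃ Q) ⊃ ¬¬Q) ≡ ((¬Q ∨ Q) ⊃ (Q ⊃ Q))) = 1/5 ⊃ 1/5 = 1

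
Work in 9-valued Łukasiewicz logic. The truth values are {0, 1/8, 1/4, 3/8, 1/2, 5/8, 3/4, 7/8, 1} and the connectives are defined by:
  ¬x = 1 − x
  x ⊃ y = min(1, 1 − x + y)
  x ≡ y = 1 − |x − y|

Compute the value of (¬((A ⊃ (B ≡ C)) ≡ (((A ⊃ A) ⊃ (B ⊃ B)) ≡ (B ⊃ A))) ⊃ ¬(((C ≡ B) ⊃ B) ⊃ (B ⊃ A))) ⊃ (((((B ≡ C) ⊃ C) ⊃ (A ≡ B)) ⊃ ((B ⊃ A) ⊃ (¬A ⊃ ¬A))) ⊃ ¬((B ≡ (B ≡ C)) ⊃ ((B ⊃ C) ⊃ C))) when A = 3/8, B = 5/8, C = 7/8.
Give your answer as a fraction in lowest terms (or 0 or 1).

B ≡ C = 5/8 ≡ 7/8 = 3/4
A ⊃ (B ≡ C) = 3/8 ⊃ 3/4 = 1
A ⊃ A = 3/8 ⊃ 3/8 = 1
B ⊃ B = 5/8 ⊃ 5/8 = 1
(A ⊃ A) ⊃ (B ⊃ B) = 1 ⊃ 1 = 1
B ⊃ A = 5/8 ⊃ 3/8 = 3/4
((A ⊃ A) ⊃ (B ⊃ B)) ≡ (B ⊃ A) = 1 ≡ 3/4 = 3/4
(A ⊃ (B ≡ C)) ≡ (((A ⊃ A) ⊃ (B ⊃ B)) ≡ (B ⊃ A)) = 1 ≡ 3/4 = 3/4
¬((A ⊃ (B ≡ C)) ≡ (((A ⊃ A) ⊃ (B ⊃ B)) ≡ (B ⊃ A))) = ¬3/4 = 1/4
C ≡ B = 7/8 ≡ 5/8 = 3/4
(C ≡ B) ⊃ B = 3/4 ⊃ 5/8 = 7/8
B ⊃ A = 5/8 ⊃ 3/8 = 3/4
((C ≡ B) ⊃ B) ⊃ (B ⊃ A) = 7/8 ⊃ 3/4 = 7/8
¬(((C ≡ B) ⊃ B) ⊃ (B ⊃ A)) = ¬7/8 = 1/8
¬((A ⊃ (B ≡ C)) ≡ (((A ⊃ A) ⊃ (B ⊃ B)) ≡ (B ⊃ A))) ⊃ ¬(((C ≡ B) ⊃ B) ⊃ (B ⊃ A)) = 1/4 ⊃ 1/8 = 7/8
B ≡ C = 5/8 ≡ 7/8 = 3/4
(B ≡ C) ⊃ C = 3/4 ⊃ 7/8 = 1
A ≡ B = 3/8 ≡ 5/8 = 3/4
((B ≡ C) ⊃ C) ⊃ (A ≡ B) = 1 ⊃ 3/4 = 3/4
B ⊃ A = 5/8 ⊃ 3/8 = 3/4
¬A = ¬3/8 = 5/8
¬A = ¬3/8 = 5/8
¬A ⊃ ¬A = 5/8 ⊃ 5/8 = 1
(B ⊃ A) ⊃ (¬A ⊃ ¬A) = 3/4 ⊃ 1 = 1
(((B ≡ C) ⊃ C) ⊃ (A ≡ B)) ⊃ ((B ⊃ A) ⊃ (¬A ⊃ ¬A)) = 3/4 ⊃ 1 = 1
B ≡ C = 5/8 ≡ 7/8 = 3/4
B ≡ (B ≡ C) = 5/8 ≡ 3/4 = 7/8
B ⊃ C = 5/8 ⊃ 7/8 = 1
(B ⊃ C) ⊃ C = 1 ⊃ 7/8 = 7/8
(B ≡ (B ≡ C)) ⊃ ((B ⊃ C) ⊃ C) = 7/8 ⊃ 7/8 = 1
¬((B ≡ (B ≡ C)) ⊃ ((B ⊃ C) ⊃ C)) = ¬1 = 0
((((B ≡ C) ⊃ C) ⊃ (A ≡ B)) ⊃ ((B ⊃ A) ⊃ (¬A ⊃ ¬A))) ⊃ ¬((B ≡ (B ≡ C)) ⊃ ((B ⊃ C) ⊃ C)) = 1 ⊃ 0 = 0
(¬((A ⊃ (B ≡ C)) ≡ (((A ⊃ A) ⊃ (B ⊃ B)) ≡ (B ⊃ A))) ⊃ ¬(((C ≡ B) ⊃ B) ⊃ (B ⊃ A))) ⊃ (((((B ≡ C) ⊃ C) ⊃ (A ≡ B)) ⊃ ((B ⊃ A) ⊃ (¬A ⊃ ¬A))) ⊃ ¬((B ≡ (B ≡ C)) ⊃ ((B ⊃ C) ⊃ C))) = 7/8 ⊃ 0 = 1/8

1/8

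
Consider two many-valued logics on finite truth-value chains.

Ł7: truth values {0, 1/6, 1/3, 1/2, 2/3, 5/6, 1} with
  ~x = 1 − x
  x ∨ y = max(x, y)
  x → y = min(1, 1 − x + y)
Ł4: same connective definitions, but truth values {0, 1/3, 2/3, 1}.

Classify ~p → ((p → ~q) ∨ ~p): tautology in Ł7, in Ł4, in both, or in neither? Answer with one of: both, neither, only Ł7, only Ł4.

both

In Ł7: every assignment gives 1 — tautology.
In Ł4: every assignment gives 1 — tautology.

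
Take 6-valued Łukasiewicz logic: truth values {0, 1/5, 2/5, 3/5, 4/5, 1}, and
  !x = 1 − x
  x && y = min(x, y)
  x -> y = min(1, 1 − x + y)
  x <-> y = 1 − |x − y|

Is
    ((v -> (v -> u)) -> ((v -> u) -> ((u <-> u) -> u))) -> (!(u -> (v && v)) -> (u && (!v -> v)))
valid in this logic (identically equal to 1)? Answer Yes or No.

No

Counterexample: take u = 3/5, v = 0.
v -> u = 0 -> 3/5 = 1
v -> (v -> u) = 0 -> 1 = 1
v -> u = 0 -> 3/5 = 1
u <-> u = 3/5 <-> 3/5 = 1
(u <-> u) -> u = 1 -> 3/5 = 3/5
(v -> u) -> ((u <-> u) -> u) = 1 -> 3/5 = 3/5
(v -> (v -> u)) -> ((v -> u) -> ((u <-> u) -> u)) = 1 -> 3/5 = 3/5
v && v = 0 && 0 = 0
u -> (v && v) = 3/5 -> 0 = 2/5
!(u -> (v && v)) = !2/5 = 3/5
!v = !0 = 1
!v -> v = 1 -> 0 = 0
u && (!v -> v) = 3/5 && 0 = 0
!(u -> (v && v)) -> (u && (!v -> v)) = 3/5 -> 0 = 2/5
((v -> (v -> u)) -> ((v -> u) -> ((u <-> u) -> u))) -> (!(u -> (v && v)) -> (u && (!v -> v))) = 3/5 -> 2/5 = 4/5
This gives 4/5 ≠ 1.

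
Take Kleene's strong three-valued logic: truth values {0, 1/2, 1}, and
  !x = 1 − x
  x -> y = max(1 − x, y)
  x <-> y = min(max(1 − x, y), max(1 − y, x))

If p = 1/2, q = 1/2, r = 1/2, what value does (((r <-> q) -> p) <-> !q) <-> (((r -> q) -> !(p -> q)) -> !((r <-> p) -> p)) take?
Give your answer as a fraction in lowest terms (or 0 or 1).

r <-> q = 1/2 <-> 1/2 = 1/2
(r <-> q) -> p = 1/2 -> 1/2 = 1/2
!q = !1/2 = 1/2
((r <-> q) -> p) <-> !q = 1/2 <-> 1/2 = 1/2
r -> q = 1/2 -> 1/2 = 1/2
p -> q = 1/2 -> 1/2 = 1/2
!(p -> q) = !1/2 = 1/2
(r -> q) -> !(p -> q) = 1/2 -> 1/2 = 1/2
r <-> p = 1/2 <-> 1/2 = 1/2
(r <-> p) -> p = 1/2 -> 1/2 = 1/2
!((r <-> p) -> p) = !1/2 = 1/2
((r -> q) -> !(p -> q)) -> !((r <-> p) -> p) = 1/2 -> 1/2 = 1/2
(((r <-> q) -> p) <-> !q) <-> (((r -> q) -> !(p -> q)) -> !((r <-> p) -> p)) = 1/2 <-> 1/2 = 1/2

1/2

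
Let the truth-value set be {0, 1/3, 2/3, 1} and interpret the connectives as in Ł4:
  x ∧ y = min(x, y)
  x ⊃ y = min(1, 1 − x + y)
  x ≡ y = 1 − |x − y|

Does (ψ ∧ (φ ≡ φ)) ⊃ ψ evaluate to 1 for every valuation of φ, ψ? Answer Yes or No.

Yes

φ = 0, ψ = 0 ↦ 1
φ = 0, ψ = 1/3 ↦ 1
φ = 0, ψ = 2/3 ↦ 1
φ = 0, ψ = 1 ↦ 1
φ = 1/3, ψ = 0 ↦ 1
φ = 1/3, ψ = 1/3 ↦ 1
φ = 1/3, ψ = 2/3 ↦ 1
φ = 1/3, ψ = 1 ↦ 1
φ = 2/3, ψ = 0 ↦ 1
φ = 2/3, ψ = 1/3 ↦ 1
φ = 2/3, ψ = 2/3 ↦ 1
φ = 2/3, ψ = 1 ↦ 1
φ = 1, ψ = 0 ↦ 1
φ = 1, ψ = 1/3 ↦ 1
φ = 1, ψ = 2/3 ↦ 1
φ = 1, ψ = 1 ↦ 1
Every assignment gives a value ≥ 1.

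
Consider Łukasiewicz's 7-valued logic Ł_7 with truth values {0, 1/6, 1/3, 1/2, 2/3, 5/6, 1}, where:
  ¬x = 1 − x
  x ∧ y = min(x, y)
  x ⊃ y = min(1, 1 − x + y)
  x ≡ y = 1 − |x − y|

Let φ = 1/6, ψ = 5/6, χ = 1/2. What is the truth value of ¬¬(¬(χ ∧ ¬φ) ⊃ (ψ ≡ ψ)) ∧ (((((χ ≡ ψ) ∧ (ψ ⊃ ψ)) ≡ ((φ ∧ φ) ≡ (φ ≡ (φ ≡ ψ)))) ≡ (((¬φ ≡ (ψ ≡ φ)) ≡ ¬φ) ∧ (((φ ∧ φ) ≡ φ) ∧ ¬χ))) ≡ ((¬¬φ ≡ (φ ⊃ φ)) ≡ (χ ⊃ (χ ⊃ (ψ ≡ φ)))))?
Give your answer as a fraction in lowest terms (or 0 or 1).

¬φ = ¬1/6 = 5/6
χ ∧ ¬φ = 1/2 ∧ 5/6 = 1/2
¬(χ ∧ ¬φ) = ¬1/2 = 1/2
ψ ≡ ψ = 5/6 ≡ 5/6 = 1
¬(χ ∧ ¬φ) ⊃ (ψ ≡ ψ) = 1/2 ⊃ 1 = 1
¬(¬(χ ∧ ¬φ) ⊃ (ψ ≡ ψ)) = ¬1 = 0
¬¬(¬(χ ∧ ¬φ) ⊃ (ψ ≡ ψ)) = ¬0 = 1
χ ≡ ψ = 1/2 ≡ 5/6 = 2/3
ψ ⊃ ψ = 5/6 ⊃ 5/6 = 1
(χ ≡ ψ) ∧ (ψ ⊃ ψ) = 2/3 ∧ 1 = 2/3
φ ∧ φ = 1/6 ∧ 1/6 = 1/6
φ ≡ ψ = 1/6 ≡ 5/6 = 1/3
φ ≡ (φ ≡ ψ) = 1/6 ≡ 1/3 = 5/6
(φ ∧ φ) ≡ (φ ≡ (φ ≡ ψ)) = 1/6 ≡ 5/6 = 1/3
((χ ≡ ψ) ∧ (ψ ⊃ ψ)) ≡ ((φ ∧ φ) ≡ (φ ≡ (φ ≡ ψ))) = 2/3 ≡ 1/3 = 2/3
¬φ = ¬1/6 = 5/6
ψ ≡ φ = 5/6 ≡ 1/6 = 1/3
¬φ ≡ (ψ ≡ φ) = 5/6 ≡ 1/3 = 1/2
¬φ = ¬1/6 = 5/6
(¬φ ≡ (ψ ≡ φ)) ≡ ¬φ = 1/2 ≡ 5/6 = 2/3
φ ∧ φ = 1/6 ∧ 1/6 = 1/6
(φ ∧ φ) ≡ φ = 1/6 ≡ 1/6 = 1
¬χ = ¬1/2 = 1/2
((φ ∧ φ) ≡ φ) ∧ ¬χ = 1 ∧ 1/2 = 1/2
((¬φ ≡ (ψ ≡ φ)) ≡ ¬φ) ∧ (((φ ∧ φ) ≡ φ) ∧ ¬χ) = 2/3 ∧ 1/2 = 1/2
(((χ ≡ ψ) ∧ (ψ ⊃ ψ)) ≡ ((φ ∧ φ) ≡ (φ ≡ (φ ≡ ψ)))) ≡ (((¬φ ≡ (ψ ≡ φ)) ≡ ¬φ) ∧ (((φ ∧ φ) ≡ φ) ∧ ¬χ)) = 2/3 ≡ 1/2 = 5/6
¬φ = ¬1/6 = 5/6
¬¬φ = ¬5/6 = 1/6
φ ⊃ φ = 1/6 ⊃ 1/6 = 1
¬¬φ ≡ (φ ⊃ φ) = 1/6 ≡ 1 = 1/6
ψ ≡ φ = 5/6 ≡ 1/6 = 1/3
χ ⊃ (ψ ≡ φ) = 1/2 ⊃ 1/3 = 5/6
χ ⊃ (χ ⊃ (ψ ≡ φ)) = 1/2 ⊃ 5/6 = 1
(¬¬φ ≡ (φ ⊃ φ)) ≡ (χ ⊃ (χ ⊃ (ψ ≡ φ))) = 1/6 ≡ 1 = 1/6
((((χ ≡ ψ) ∧ (ψ ⊃ ψ)) ≡ ((φ ∧ φ) ≡ (φ ≡ (φ ≡ ψ)))) ≡ (((¬φ ≡ (ψ ≡ φ)) ≡ ¬φ) ∧ (((φ ∧ φ) ≡ φ) ∧ ¬χ))) ≡ ((¬¬φ ≡ (φ ⊃ φ)) ≡ (χ ⊃ (χ ⊃ (ψ ≡ φ)))) = 5/6 ≡ 1/6 = 1/3
¬¬(¬(χ ∧ ¬φ) ⊃ (ψ ≡ ψ)) ∧ (((((χ ≡ ψ) ∧ (ψ ⊃ ψ)) ≡ ((φ ∧ φ) ≡ (φ ≡ (φ ≡ ψ)))) ≡ (((¬φ ≡ (ψ ≡ φ)) ≡ ¬φ) ∧ (((φ ∧ φ) ≡ φ) ∧ ¬χ))) ≡ ((¬¬φ ≡ (φ ⊃ φ)) ≡ (χ ⊃ (χ ⊃ (ψ ≡ φ))))) = 1 ∧ 1/3 = 1/3

1/3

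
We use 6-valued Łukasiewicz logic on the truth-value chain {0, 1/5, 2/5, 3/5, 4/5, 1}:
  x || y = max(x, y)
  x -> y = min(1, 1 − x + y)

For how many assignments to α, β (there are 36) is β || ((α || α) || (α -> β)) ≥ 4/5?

value 1: 26 assignments (counts)
value 4/5: 7 assignments (counts)
value 3/5: 3 assignments
So 33 of the 36 assignments meet the threshold.

33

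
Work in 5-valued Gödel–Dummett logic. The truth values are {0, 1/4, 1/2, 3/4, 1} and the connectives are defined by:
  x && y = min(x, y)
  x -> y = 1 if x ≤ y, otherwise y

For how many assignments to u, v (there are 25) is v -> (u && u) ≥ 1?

value 1: 15 assignments (counts)
value 3/4: 1 assignment
value 1/2: 2 assignments
value 1/4: 3 assignments
value 0: 4 assignments
So 15 of the 25 assignments meet the threshold.

15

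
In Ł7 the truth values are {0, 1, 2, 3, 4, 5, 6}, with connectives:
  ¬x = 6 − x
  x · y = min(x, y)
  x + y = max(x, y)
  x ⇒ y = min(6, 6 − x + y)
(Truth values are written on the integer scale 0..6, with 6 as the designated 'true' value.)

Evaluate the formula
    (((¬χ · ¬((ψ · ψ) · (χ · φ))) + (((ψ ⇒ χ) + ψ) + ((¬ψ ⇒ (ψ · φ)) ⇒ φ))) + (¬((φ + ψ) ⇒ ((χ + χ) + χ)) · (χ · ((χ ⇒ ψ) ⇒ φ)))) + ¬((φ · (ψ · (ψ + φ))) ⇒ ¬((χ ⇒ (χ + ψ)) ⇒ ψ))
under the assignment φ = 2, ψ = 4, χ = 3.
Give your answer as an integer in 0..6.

5

¬χ = ¬3 = 3
ψ · ψ = 4 · 4 = 4
χ · φ = 3 · 2 = 2
(ψ · ψ) · (χ · φ) = 4 · 2 = 2
¬((ψ · ψ) · (χ · φ)) = ¬2 = 4
¬χ · ¬((ψ · ψ) · (χ · φ)) = 3 · 4 = 3
ψ ⇒ χ = 4 ⇒ 3 = 5
(ψ ⇒ χ) + ψ = 5 + 4 = 5
¬ψ = ¬4 = 2
ψ · φ = 4 · 2 = 2
¬ψ ⇒ (ψ · φ) = 2 ⇒ 2 = 6
(¬ψ ⇒ (ψ · φ)) ⇒ φ = 6 ⇒ 2 = 2
((ψ ⇒ χ) + ψ) + ((¬ψ ⇒ (ψ · φ)) ⇒ φ) = 5 + 2 = 5
(¬χ · ¬((ψ · ψ) · (χ · φ))) + (((ψ ⇒ χ) + ψ) + ((¬ψ ⇒ (ψ · φ)) ⇒ φ)) = 3 + 5 = 5
φ + ψ = 2 + 4 = 4
χ + χ = 3 + 3 = 3
(χ + χ) + χ = 3 + 3 = 3
(φ + ψ) ⇒ ((χ + χ) + χ) = 4 ⇒ 3 = 5
¬((φ + ψ) ⇒ ((χ + χ) + χ)) = ¬5 = 1
χ ⇒ ψ = 3 ⇒ 4 = 6
(χ ⇒ ψ) ⇒ φ = 6 ⇒ 2 = 2
χ · ((χ ⇒ ψ) ⇒ φ) = 3 · 2 = 2
¬((φ + ψ) ⇒ ((χ + χ) + χ)) · (χ · ((χ ⇒ ψ) ⇒ φ)) = 1 · 2 = 1
((¬χ · ¬((ψ · ψ) · (χ · φ))) + (((ψ ⇒ χ) + ψ) + ((¬ψ ⇒ (ψ · φ)) ⇒ φ))) + (¬((φ + ψ) ⇒ ((χ + χ) + χ)) · (χ · ((χ ⇒ ψ) ⇒ φ))) = 5 + 1 = 5
ψ + φ = 4 + 2 = 4
ψ · (ψ + φ) = 4 · 4 = 4
φ · (ψ · (ψ + φ)) = 2 · 4 = 2
χ + ψ = 3 + 4 = 4
χ ⇒ (χ + ψ) = 3 ⇒ 4 = 6
(χ ⇒ (χ + ψ)) ⇒ ψ = 6 ⇒ 4 = 4
¬((χ ⇒ (χ + ψ)) ⇒ ψ) = ¬4 = 2
(φ · (ψ · (ψ + φ))) ⇒ ¬((χ ⇒ (χ + ψ)) ⇒ ψ) = 2 ⇒ 2 = 6
¬((φ · (ψ · (ψ + φ))) ⇒ ¬((χ ⇒ (χ + ψ)) ⇒ ψ)) = ¬6 = 0
(((¬χ · ¬((ψ · ψ) · (χ · φ))) + (((ψ ⇒ χ) + ψ) + ((¬ψ ⇒ (ψ · φ)) ⇒ φ))) + (¬((φ + ψ) ⇒ ((χ + χ) + χ)) · (χ · ((χ ⇒ ψ) ⇒ φ)))) + ¬((φ · (ψ · (ψ + φ))) ⇒ ¬((χ ⇒ (χ + ψ)) ⇒ ψ)) = 5 + 0 = 5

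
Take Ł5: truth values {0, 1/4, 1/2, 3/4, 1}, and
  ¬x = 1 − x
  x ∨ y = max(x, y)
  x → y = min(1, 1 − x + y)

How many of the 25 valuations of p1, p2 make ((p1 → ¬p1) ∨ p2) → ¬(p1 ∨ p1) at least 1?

6

value 1: 6 assignments (counts)
value 3/4: 9 assignments
value 1/2: 7 assignments
value 1/4: 2 assignments
value 0: 1 assignment
So 6 of the 25 assignments meet the threshold.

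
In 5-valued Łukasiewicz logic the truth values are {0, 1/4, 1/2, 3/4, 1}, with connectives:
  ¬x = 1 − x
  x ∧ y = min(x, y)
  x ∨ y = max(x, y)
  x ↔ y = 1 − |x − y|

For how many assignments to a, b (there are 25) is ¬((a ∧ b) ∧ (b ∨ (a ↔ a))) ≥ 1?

value 1: 9 assignments (counts)
value 3/4: 7 assignments
value 1/2: 5 assignments
value 1/4: 3 assignments
value 0: 1 assignment
So 9 of the 25 assignments meet the threshold.

9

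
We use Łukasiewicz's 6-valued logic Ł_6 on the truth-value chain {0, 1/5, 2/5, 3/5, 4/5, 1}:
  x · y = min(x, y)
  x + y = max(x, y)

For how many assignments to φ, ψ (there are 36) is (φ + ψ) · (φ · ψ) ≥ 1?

value 1: 1 assignment (counts)
value 4/5: 3 assignments
value 3/5: 5 assignments
value 2/5: 7 assignments
value 1/5: 9 assignments
value 0: 11 assignments
So 1 of the 36 assignments meets the threshold.

1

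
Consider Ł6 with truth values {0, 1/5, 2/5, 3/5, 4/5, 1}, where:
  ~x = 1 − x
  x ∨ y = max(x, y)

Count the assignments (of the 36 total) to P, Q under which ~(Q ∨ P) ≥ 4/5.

4

value 1: 1 assignment (counts)
value 4/5: 3 assignments (counts)
value 3/5: 5 assignments
value 2/5: 7 assignments
value 1/5: 9 assignments
value 0: 11 assignments
So 4 of the 36 assignments meet the threshold.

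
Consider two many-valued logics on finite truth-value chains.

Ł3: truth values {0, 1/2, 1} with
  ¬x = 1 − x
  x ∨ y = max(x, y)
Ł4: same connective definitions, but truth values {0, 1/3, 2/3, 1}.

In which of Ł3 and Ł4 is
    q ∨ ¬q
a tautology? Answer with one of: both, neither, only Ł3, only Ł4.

neither

In Ł3: at q = 1/2 the value is 1/2 — not a tautology.
In Ł4: at q = 1/3 the value is 2/3 — not a tautology.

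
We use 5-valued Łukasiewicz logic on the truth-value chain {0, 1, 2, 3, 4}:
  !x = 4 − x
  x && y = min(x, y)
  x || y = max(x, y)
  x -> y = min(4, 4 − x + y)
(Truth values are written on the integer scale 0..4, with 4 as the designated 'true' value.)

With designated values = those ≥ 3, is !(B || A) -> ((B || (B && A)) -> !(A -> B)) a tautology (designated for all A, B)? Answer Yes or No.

At A = 3, B = 0, for instance:
B || A = 0 || 3 = 3
!(B || A) = !3 = 1
B && A = 0 && 3 = 0
B || (B && A) = 0 || 0 = 0
A -> B = 3 -> 0 = 1
!(A -> B) = !1 = 3
(B || (B && A)) -> !(A -> B) = 0 -> 3 = 4
!(B || A) -> ((B || (B && A)) -> !(A -> B)) = 1 -> 4 = 4
and checking the remaining 24 assignments likewise gives ≥ 3 in every case.

Yes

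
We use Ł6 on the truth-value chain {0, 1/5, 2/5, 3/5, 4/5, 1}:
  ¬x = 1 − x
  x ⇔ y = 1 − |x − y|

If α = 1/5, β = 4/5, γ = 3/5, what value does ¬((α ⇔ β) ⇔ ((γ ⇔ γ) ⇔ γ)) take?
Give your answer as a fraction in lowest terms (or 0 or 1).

α ⇔ β = 1/5 ⇔ 4/5 = 2/5
γ ⇔ γ = 3/5 ⇔ 3/5 = 1
(γ ⇔ γ) ⇔ γ = 1 ⇔ 3/5 = 3/5
(α ⇔ β) ⇔ ((γ ⇔ γ) ⇔ γ) = 2/5 ⇔ 3/5 = 4/5
¬((α ⇔ β) ⇔ ((γ ⇔ γ) ⇔ γ)) = ¬4/5 = 1/5

1/5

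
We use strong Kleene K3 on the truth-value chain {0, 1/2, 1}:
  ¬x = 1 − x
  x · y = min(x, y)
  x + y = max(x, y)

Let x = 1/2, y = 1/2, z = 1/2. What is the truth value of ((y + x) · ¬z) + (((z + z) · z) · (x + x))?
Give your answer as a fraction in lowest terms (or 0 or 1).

1/2

y + x = 1/2 + 1/2 = 1/2
¬z = ¬1/2 = 1/2
(y + x) · ¬z = 1/2 · 1/2 = 1/2
z + z = 1/2 + 1/2 = 1/2
(z + z) · z = 1/2 · 1/2 = 1/2
x + x = 1/2 + 1/2 = 1/2
((z + z) · z) · (x + x) = 1/2 · 1/2 = 1/2
((y + x) · ¬z) + (((z + z) · z) · (x + x)) = 1/2 + 1/2 = 1/2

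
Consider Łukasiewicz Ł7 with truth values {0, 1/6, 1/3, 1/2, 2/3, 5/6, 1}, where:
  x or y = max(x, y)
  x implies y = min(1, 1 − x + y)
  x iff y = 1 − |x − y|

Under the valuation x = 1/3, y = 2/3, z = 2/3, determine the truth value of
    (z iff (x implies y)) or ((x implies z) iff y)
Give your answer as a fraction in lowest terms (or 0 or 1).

x implies y = 1/3 implies 2/3 = 1
z iff (x implies y) = 2/3 iff 1 = 2/3
x implies z = 1/3 implies 2/3 = 1
(x implies z) iff y = 1 iff 2/3 = 2/3
(z iff (x implies y)) or ((x implies z) iff y) = 2/3 or 2/3 = 2/3

2/3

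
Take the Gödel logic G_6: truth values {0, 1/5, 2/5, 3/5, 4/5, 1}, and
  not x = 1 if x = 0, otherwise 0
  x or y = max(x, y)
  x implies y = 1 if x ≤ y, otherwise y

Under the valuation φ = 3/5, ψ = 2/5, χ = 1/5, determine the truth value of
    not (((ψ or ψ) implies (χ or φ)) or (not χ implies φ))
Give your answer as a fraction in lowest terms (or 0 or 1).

0

ψ or ψ = 2/5 or 2/5 = 2/5
χ or φ = 1/5 or 3/5 = 3/5
(ψ or ψ) implies (χ or φ) = 2/5 implies 3/5 = 1
not χ = not 1/5 = 0
not χ implies φ = 0 implies 3/5 = 1
((ψ or ψ) implies (χ or φ)) or (not χ implies φ) = 1 or 1 = 1
not (((ψ or ψ) implies (χ or φ)) or (not χ implies φ)) = not 1 = 0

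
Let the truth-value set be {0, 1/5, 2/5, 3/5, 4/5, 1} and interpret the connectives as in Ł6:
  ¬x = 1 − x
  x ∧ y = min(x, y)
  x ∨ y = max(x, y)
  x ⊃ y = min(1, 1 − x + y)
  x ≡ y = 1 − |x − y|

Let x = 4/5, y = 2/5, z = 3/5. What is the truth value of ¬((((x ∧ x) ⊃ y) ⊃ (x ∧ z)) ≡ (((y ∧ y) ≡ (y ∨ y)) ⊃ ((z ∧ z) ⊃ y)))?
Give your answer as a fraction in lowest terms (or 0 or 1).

x ∧ x = 4/5 ∧ 4/5 = 4/5
(x ∧ x) ⊃ y = 4/5 ⊃ 2/5 = 3/5
x ∧ z = 4/5 ∧ 3/5 = 3/5
((x ∧ x) ⊃ y) ⊃ (x ∧ z) = 3/5 ⊃ 3/5 = 1
y ∧ y = 2/5 ∧ 2/5 = 2/5
y ∨ y = 2/5 ∨ 2/5 = 2/5
(y ∧ y) ≡ (y ∨ y) = 2/5 ≡ 2/5 = 1
z ∧ z = 3/5 ∧ 3/5 = 3/5
(z ∧ z) ⊃ y = 3/5 ⊃ 2/5 = 4/5
((y ∧ y) ≡ (y ∨ y)) ⊃ ((z ∧ z) ⊃ y) = 1 ⊃ 4/5 = 4/5
(((x ∧ x) ⊃ y) ⊃ (x ∧ z)) ≡ (((y ∧ y) ≡ (y ∨ y)) ⊃ ((z ∧ z) ⊃ y)) = 1 ≡ 4/5 = 4/5
¬((((x ∧ x) ⊃ y) ⊃ (x ∧ z)) ≡ (((y ∧ y) ≡ (y ∨ y)) ⊃ ((z ∧ z) ⊃ y))) = ¬4/5 = 1/5

1/5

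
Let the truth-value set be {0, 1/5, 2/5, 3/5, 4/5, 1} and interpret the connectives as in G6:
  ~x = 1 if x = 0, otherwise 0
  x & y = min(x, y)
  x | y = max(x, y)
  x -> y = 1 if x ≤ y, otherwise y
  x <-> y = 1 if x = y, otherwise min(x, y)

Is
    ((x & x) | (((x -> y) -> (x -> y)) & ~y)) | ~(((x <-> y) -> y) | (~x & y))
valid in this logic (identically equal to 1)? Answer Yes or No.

Counterexample: take x = 0, y = 1/5.
x & x = 0 & 0 = 0
x -> y = 0 -> 1/5 = 1
x -> y = 0 -> 1/5 = 1
(x -> y) -> (x -> y) = 1 -> 1 = 1
~y = ~1/5 = 0
((x -> y) -> (x -> y)) & ~y = 1 & 0 = 0
(x & x) | (((x -> y) -> (x -> y)) & ~y) = 0 | 0 = 0
x <-> y = 0 <-> 1/5 = 0
(x <-> y) -> y = 0 -> 1/5 = 1
~x = ~0 = 1
~x & y = 1 & 1/5 = 1/5
((x <-> y) -> y) | (~x & y) = 1 | 1/5 = 1
~(((x <-> y) -> y) | (~x & y)) = ~1 = 0
((x & x) | (((x -> y) -> (x -> y)) & ~y)) | ~(((x <-> y) -> y) | (~x & y)) = 0 | 0 = 0
This gives 0 ≠ 1.

No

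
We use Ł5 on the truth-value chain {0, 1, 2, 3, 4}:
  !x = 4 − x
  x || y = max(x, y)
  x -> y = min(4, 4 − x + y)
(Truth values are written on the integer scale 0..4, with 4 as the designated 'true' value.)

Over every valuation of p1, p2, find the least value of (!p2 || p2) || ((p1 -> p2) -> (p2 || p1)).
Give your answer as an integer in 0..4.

Take p1 = 0, p2 = 2:
!p2 = !2 = 2
!p2 || p2 = 2 || 2 = 2
p1 -> p2 = 0 -> 2 = 4
p2 || p1 = 2 || 0 = 2
(p1 -> p2) -> (p2 || p1) = 4 -> 2 = 2
(!p2 || p2) || ((p1 -> p2) -> (p2 || p1)) = 2 || 2 = 2
No assignment yields a value below 2, so this is the minimum.

2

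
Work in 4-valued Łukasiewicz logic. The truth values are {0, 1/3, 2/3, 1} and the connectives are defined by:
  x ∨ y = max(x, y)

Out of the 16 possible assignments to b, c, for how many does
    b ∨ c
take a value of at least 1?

b = 0, c = 0 ↦ 0  <
b = 0, c = 1/3 ↦ 1/3  <
b = 0, c = 2/3 ↦ 2/3  <
b = 0, c = 1 ↦ 1  ≥
b = 1/3, c = 0 ↦ 1/3  <
b = 1/3, c = 1/3 ↦ 1/3  <
b = 1/3, c = 2/3 ↦ 2/3  <
b = 1/3, c = 1 ↦ 1  ≥
b = 2/3, c = 0 ↦ 2/3  <
b = 2/3, c = 1/3 ↦ 2/3  <
b = 2/3, c = 2/3 ↦ 2/3  <
b = 2/3, c = 1 ↦ 1  ≥
b = 1, c = 0 ↦ 1  ≥
b = 1, c = 1/3 ↦ 1  ≥
b = 1, c = 2/3 ↦ 1  ≥
b = 1, c = 1 ↦ 1  ≥
So 7 of the 16 assignments meet the threshold.

7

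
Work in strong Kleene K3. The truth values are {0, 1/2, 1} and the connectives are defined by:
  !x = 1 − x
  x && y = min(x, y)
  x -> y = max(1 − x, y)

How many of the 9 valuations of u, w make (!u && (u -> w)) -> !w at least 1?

u = 0, w = 0 ↦ 1  ≥
u = 0, w = 1/2 ↦ 1/2  <
u = 0, w = 1 ↦ 0  <
u = 1/2, w = 0 ↦ 1  ≥
u = 1/2, w = 1/2 ↦ 1/2  <
u = 1/2, w = 1 ↦ 1/2  <
u = 1, w = 0 ↦ 1  ≥
u = 1, w = 1/2 ↦ 1  ≥
u = 1, w = 1 ↦ 1  ≥
So 5 of the 9 assignments meet the threshold.

5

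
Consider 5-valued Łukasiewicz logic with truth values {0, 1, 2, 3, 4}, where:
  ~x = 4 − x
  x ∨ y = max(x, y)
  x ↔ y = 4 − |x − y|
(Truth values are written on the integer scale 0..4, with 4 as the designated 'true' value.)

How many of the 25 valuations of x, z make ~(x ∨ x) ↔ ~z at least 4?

5

value 4: 5 assignments (counts)
value 3: 8 assignments
value 2: 6 assignments
value 1: 4 assignments
value 0: 2 assignments
So 5 of the 25 assignments meet the threshold.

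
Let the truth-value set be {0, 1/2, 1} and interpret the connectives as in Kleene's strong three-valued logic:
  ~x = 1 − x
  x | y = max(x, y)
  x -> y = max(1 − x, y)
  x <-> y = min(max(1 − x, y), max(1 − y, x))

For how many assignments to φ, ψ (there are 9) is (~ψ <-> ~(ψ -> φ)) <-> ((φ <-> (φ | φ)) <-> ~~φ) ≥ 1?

3

φ = 0, ψ = 0 ↦ 1  ≥
φ = 0, ψ = 1/2 ↦ 1/2  <
φ = 0, ψ = 1 ↦ 1  ≥
φ = 1/2, ψ = 0 ↦ 1/2  <
φ = 1/2, ψ = 1/2 ↦ 1/2  <
φ = 1/2, ψ = 1 ↦ 1/2  <
φ = 1, ψ = 0 ↦ 0  <
φ = 1, ψ = 1/2 ↦ 1/2  <
φ = 1, ψ = 1 ↦ 1  ≥
So 3 of the 9 assignments meet the threshold.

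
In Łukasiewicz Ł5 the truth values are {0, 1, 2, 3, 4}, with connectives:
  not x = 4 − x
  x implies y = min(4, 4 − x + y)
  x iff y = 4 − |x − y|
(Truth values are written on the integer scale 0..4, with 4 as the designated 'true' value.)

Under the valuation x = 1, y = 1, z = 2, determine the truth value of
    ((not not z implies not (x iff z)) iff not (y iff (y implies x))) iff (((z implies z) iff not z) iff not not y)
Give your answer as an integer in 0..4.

not z = not 2 = 2
not not z = not 2 = 2
x iff z = 1 iff 2 = 3
not (x iff z) = not 3 = 1
not not z implies not (x iff z) = 2 implies 1 = 3
y implies x = 1 implies 1 = 4
y iff (y implies x) = 1 iff 4 = 1
not (y iff (y implies x)) = not 1 = 3
(not not z implies not (x iff z)) iff not (y iff (y implies x)) = 3 iff 3 = 4
z implies z = 2 implies 2 = 4
not z = not 2 = 2
(z implies z) iff not z = 4 iff 2 = 2
not y = not 1 = 3
not not y = not 3 = 1
((z implies z) iff not z) iff not not y = 2 iff 1 = 3
((not not z implies not (x iff z)) iff not (y iff (y implies x))) iff (((z implies z) iff not z) iff not not y) = 4 iff 3 = 3

3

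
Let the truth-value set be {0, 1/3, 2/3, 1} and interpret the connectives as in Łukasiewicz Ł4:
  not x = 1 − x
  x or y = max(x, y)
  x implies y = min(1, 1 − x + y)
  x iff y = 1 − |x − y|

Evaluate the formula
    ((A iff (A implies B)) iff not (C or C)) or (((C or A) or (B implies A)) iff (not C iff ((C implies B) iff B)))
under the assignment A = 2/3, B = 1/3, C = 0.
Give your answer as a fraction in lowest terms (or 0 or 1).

A implies B = 2/3 implies 1/3 = 2/3
A iff (A implies B) = 2/3 iff 2/3 = 1
C or C = 0 or 0 = 0
not (C or C) = not 0 = 1
(A iff (A implies B)) iff not (C or C) = 1 iff 1 = 1
C or A = 0 or 2/3 = 2/3
B implies A = 1/3 implies 2/3 = 1
(C or A) or (B implies A) = 2/3 or 1 = 1
not C = not 0 = 1
C implies B = 0 implies 1/3 = 1
(C implies B) iff B = 1 iff 1/3 = 1/3
not C iff ((C implies B) iff B) = 1 iff 1/3 = 1/3
((C or A) or (B implies A)) iff (not C iff ((C implies B) iff B)) = 1 iff 1/3 = 1/3
((A iff (A implies B)) iff not (C or C)) or (((C or A) or (B implies A)) iff (not C iff ((C implies B) iff B))) = 1 or 1/3 = 1

1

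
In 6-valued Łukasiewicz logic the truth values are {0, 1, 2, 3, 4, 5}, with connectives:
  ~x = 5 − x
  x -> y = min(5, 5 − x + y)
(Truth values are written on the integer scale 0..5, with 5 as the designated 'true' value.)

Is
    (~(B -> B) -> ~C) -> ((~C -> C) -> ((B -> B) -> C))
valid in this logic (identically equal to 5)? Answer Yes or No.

Counterexample: take B = 0, C = 1.
B -> B = 0 -> 0 = 5
~(B -> B) = ~5 = 0
~C = ~1 = 4
~(B -> B) -> ~C = 0 -> 4 = 5
~C = ~1 = 4
~C -> C = 4 -> 1 = 2
B -> B = 0 -> 0 = 5
(B -> B) -> C = 5 -> 1 = 1
(~C -> C) -> ((B -> B) -> C) = 2 -> 1 = 4
(~(B -> B) -> ~C) -> ((~C -> C) -> ((B -> B) -> C)) = 5 -> 4 = 4
This gives 4 ≠ 5.

No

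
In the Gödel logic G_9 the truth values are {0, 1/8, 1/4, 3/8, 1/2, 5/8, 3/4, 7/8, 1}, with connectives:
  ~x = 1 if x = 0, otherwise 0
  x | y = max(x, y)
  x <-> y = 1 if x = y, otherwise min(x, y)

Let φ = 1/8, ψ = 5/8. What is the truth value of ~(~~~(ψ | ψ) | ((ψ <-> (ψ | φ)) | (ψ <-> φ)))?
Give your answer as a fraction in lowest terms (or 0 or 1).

ψ | ψ = 5/8 | 5/8 = 5/8
~(ψ | ψ) = ~5/8 = 0
~~(ψ | ψ) = ~0 = 1
~~~(ψ | ψ) = ~1 = 0
ψ | φ = 5/8 | 1/8 = 5/8
ψ <-> (ψ | φ) = 5/8 <-> 5/8 = 1
ψ <-> φ = 5/8 <-> 1/8 = 1/8
(ψ <-> (ψ | φ)) | (ψ <-> φ) = 1 | 1/8 = 1
~~~(ψ | ψ) | ((ψ <-> (ψ | φ)) | (ψ <-> φ)) = 0 | 1 = 1
~(~~~(ψ | ψ) | ((ψ <-> (ψ | φ)) | (ψ <-> φ))) = ~1 = 0

0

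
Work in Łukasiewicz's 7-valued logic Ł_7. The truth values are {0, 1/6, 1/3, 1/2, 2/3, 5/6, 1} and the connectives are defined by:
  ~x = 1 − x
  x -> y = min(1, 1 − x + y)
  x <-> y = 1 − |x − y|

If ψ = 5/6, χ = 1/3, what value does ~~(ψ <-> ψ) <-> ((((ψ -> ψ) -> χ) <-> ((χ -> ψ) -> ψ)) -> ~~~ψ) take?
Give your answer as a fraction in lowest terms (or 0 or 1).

ψ <-> ψ = 5/6 <-> 5/6 = 1
~(ψ <-> ψ) = ~1 = 0
~~(ψ <-> ψ) = ~0 = 1
ψ -> ψ = 5/6 -> 5/6 = 1
(ψ -> ψ) -> χ = 1 -> 1/3 = 1/3
χ -> ψ = 1/3 -> 5/6 = 1
(χ -> ψ) -> ψ = 1 -> 5/6 = 5/6
((ψ -> ψ) -> χ) <-> ((χ -> ψ) -> ψ) = 1/3 <-> 5/6 = 1/2
~ψ = ~5/6 = 1/6
~~ψ = ~1/6 = 5/6
~~~ψ = ~5/6 = 1/6
(((ψ -> ψ) -> χ) <-> ((χ -> ψ) -> ψ)) -> ~~~ψ = 1/2 -> 1/6 = 2/3
~~(ψ <-> ψ) <-> ((((ψ -> ψ) -> χ) <-> ((χ -> ψ) -> ψ)) -> ~~~ψ) = 1 <-> 2/3 = 2/3

2/3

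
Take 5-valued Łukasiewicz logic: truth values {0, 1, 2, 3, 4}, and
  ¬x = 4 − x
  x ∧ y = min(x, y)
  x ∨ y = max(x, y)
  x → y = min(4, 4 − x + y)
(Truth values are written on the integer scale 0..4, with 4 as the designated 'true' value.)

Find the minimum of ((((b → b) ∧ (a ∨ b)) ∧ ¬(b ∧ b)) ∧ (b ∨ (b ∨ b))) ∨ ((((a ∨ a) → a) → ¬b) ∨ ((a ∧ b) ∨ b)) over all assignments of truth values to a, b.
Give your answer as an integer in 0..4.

2

Take a = 0, b = 2:
b → b = 2 → 2 = 4
a ∨ b = 0 ∨ 2 = 2
(b → b) ∧ (a ∨ b) = 4 ∧ 2 = 2
b ∧ b = 2 ∧ 2 = 2
¬(b ∧ b) = ¬2 = 2
((b → b) ∧ (a ∨ b)) ∧ ¬(b ∧ b) = 2 ∧ 2 = 2
b ∨ b = 2 ∨ 2 = 2
b ∨ (b ∨ b) = 2 ∨ 2 = 2
(((b → b) ∧ (a ∨ b)) ∧ ¬(b ∧ b)) ∧ (b ∨ (b ∨ b)) = 2 ∧ 2 = 2
a ∨ a = 0 ∨ 0 = 0
(a ∨ a) → a = 0 → 0 = 4
¬b = ¬2 = 2
((a ∨ a) → a) → ¬b = 4 → 2 = 2
a ∧ b = 0 ∧ 2 = 0
(a ∧ b) ∨ b = 0 ∨ 2 = 2
(((a ∨ a) → a) → ¬b) ∨ ((a ∧ b) ∨ b) = 2 ∨ 2 = 2
((((b → b) ∧ (a ∨ b)) ∧ ¬(b ∧ b)) ∧ (b ∨ (b ∨ b))) ∨ ((((a ∨ a) → a) → ¬b) ∨ ((a ∧ b) ∨ b)) = 2 ∨ 2 = 2
No assignment yields a value below 2, so this is the minimum.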